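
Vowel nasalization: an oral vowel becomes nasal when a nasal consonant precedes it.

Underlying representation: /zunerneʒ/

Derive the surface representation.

/e/ after nasal /n/ → [ẽ]
/e/ after nasal /n/ → [ẽ]

[zunẽrnẽʒ]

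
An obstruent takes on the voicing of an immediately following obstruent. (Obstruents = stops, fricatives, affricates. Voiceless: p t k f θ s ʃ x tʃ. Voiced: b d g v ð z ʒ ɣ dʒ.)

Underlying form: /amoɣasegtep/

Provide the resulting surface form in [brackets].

/g/ before /t/ (voiceless) → [k]

[amoɣasektep]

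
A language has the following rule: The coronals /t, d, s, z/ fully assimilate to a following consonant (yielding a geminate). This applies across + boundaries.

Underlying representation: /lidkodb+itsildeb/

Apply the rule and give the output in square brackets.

[likkobb+issildeb]

/d/ before /k/ → [k] (total assimilation)
/d/ before /b/ → [b] (total assimilation)
/t/ before /s/ → [s] (total assimilation)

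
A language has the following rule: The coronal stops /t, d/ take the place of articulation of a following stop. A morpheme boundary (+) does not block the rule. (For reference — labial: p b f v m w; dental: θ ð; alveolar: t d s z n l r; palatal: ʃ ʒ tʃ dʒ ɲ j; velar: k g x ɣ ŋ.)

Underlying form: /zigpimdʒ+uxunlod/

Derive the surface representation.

no segment meets the rule's conditions; no change.

[zigpimdʒ+uxunlod]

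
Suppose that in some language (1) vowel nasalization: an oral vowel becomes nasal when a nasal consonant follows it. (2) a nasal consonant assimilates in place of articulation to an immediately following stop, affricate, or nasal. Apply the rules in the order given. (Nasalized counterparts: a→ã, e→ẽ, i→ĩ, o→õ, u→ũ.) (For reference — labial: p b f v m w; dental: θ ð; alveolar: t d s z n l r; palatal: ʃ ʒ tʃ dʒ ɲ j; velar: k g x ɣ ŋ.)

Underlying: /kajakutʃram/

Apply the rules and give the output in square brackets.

[kajakutʃrãm]

Rule 1: /a/ before nasal /m/ → [ã]
After rule 1: kajakutʃrãm
Rule 2: no segment meets the rule's conditions; no change.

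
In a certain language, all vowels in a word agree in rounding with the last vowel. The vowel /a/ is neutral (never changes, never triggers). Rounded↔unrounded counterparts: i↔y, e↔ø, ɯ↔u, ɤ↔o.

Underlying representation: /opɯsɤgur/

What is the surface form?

/ɯ/ harmonizes with /u/ ([+round]) → [u]
/ɤ/ harmonizes with /u/ ([+round]) → [o]

[opusogur]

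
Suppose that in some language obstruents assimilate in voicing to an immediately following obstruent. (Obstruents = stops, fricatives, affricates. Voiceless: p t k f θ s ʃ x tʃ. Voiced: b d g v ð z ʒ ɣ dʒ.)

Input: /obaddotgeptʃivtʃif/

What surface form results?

/t/ before /g/ (voiced) → [d]
/v/ before /tʃ/ (voiceless) → [f]

[obaddodgeptʃiftʃif]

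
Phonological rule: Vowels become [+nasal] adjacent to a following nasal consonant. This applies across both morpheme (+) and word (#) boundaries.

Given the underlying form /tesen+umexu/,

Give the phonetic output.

/e/ before nasal /n/ → [ẽ]
/u/ before nasal /m/ → [ũ]

[tesẽn+ũmexu]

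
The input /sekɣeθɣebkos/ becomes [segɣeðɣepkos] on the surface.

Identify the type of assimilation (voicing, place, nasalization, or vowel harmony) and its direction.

/k/→[g] /θ/→[ð] /b/→[p].
Each target copies a feature from the following segment, so the direction is regressive.

voicing assimilation, regressive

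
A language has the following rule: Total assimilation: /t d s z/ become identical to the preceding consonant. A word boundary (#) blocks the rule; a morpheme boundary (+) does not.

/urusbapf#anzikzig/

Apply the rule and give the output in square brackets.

/z/ after /n/ → [n] (total assimilation)
/z/ after /k/ → [k] (total assimilation)

[urusbapf#annikkig]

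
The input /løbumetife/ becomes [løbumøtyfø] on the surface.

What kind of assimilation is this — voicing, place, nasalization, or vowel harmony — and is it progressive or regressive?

/e/→[ø] /i/→[y] /e/→[ø].
Vowels agree with the first vowel, so the harmony is progressive.

vowel harmony, progressive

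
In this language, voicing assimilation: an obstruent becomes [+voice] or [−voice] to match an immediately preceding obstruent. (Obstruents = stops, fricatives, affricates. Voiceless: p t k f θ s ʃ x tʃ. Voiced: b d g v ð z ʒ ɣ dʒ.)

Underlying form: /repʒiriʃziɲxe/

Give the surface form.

/ʒ/ after /p/ (voiceless) → [ʃ]
/z/ after /ʃ/ (voiceless) → [s]

[repʃiriʃsiɲxe]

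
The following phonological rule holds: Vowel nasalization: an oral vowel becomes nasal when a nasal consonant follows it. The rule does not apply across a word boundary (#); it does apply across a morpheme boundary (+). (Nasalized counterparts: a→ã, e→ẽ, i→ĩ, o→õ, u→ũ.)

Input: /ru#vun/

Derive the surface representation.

/u/ before nasal /n/ → [ũ]

[ru#vũn]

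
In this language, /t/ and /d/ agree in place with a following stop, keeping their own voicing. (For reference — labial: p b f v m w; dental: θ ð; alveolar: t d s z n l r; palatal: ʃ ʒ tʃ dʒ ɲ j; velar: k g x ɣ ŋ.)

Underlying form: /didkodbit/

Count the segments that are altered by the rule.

2

/d/ before /k/ (velar) → [g]
/d/ before /b/ (labial) → [b]
2 segments change.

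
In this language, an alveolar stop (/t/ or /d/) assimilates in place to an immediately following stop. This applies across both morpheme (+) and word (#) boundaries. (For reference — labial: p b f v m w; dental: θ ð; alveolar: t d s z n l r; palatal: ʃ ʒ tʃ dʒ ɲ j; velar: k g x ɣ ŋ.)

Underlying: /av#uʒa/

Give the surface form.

[av#uʒa]

no segment meets the rule's conditions; no change.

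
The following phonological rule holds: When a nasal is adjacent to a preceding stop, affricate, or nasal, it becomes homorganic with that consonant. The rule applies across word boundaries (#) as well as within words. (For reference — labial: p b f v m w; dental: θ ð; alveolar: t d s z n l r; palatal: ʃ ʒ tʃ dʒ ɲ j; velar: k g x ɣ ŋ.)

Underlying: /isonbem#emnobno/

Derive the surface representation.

/n/ after /m/ (labial) → [m]
/n/ after /b/ (labial) → [m]

[isonbem#emmobmo]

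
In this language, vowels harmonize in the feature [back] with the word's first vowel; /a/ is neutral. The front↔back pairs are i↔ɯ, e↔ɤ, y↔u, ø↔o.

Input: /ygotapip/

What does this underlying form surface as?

[ygøtapip]

/o/ harmonizes with /y/ ([-back]) → [ø]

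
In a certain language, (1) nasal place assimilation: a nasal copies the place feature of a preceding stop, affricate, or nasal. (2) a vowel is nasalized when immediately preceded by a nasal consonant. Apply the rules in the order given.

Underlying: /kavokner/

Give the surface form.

[kavokŋẽr]

Rule 1: /n/ after /k/ (velar) → [ŋ]
After rule 1: kavokŋer
Rule 2: /e/ after nasal /ŋ/ → [ẽ]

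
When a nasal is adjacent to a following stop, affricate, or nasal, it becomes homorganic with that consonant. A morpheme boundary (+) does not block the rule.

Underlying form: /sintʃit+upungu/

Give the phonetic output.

/n/ before /tʃ/ (palatal) → [ɲ]
/n/ before /g/ (velar) → [ŋ]

[siɲtʃit+upuŋgu]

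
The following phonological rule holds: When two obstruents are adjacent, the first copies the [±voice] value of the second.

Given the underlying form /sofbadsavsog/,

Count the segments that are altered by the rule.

3

/f/ before /b/ (voiced) → [v]
/d/ before /s/ (voiceless) → [t]
/v/ before /s/ (voiceless) → [f]
3 segments change.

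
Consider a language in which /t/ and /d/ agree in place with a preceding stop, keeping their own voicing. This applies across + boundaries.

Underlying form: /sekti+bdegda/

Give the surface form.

/t/ after /k/ (velar) → [k]
/d/ after /b/ (labial) → [b]
/d/ after /g/ (velar) → [g]

[sekki+bbegga]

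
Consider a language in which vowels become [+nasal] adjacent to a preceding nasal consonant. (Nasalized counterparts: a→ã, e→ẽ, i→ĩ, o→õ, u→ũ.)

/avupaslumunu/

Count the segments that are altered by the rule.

2

/u/ after nasal /m/ → [ũ]
/u/ after nasal /n/ → [ũ]
2 segments change.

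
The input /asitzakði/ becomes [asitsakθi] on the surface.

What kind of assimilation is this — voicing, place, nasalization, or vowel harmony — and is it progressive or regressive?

/z/→[s] /ð/→[θ].
Each target copies a feature from the preceding segment, so the direction is progressive.

voicing assimilation, progressive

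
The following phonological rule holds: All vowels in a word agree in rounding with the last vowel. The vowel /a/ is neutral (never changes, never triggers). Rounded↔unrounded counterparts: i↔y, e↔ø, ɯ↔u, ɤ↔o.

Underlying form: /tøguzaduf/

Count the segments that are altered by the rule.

0

No segment meets the rule's conditions.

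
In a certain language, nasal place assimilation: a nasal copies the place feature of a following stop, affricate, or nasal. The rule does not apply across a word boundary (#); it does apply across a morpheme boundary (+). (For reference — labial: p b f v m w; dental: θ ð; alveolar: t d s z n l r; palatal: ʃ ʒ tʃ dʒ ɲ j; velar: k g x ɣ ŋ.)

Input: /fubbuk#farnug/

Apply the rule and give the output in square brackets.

no segment meets the rule's conditions; no change.

[fubbuk#farnug]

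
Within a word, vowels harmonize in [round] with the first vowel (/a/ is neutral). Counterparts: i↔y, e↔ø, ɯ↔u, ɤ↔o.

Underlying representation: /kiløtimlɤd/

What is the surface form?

/ø/ harmonizes with /i/ ([-round]) → [e]

[kiletimlɤd]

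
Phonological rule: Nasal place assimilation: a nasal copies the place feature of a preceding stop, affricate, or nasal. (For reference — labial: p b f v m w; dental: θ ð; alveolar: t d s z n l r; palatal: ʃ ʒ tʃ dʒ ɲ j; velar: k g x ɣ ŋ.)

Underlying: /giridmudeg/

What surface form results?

[giridnudeg]

/m/ after /d/ (alveolar) → [n]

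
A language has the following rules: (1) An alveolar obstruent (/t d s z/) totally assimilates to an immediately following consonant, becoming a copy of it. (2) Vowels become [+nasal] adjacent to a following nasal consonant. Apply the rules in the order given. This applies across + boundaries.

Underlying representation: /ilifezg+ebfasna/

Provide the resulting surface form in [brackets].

Rule 1: /z/ before /g/ → [g] (total assimilation)
Rule 1: /s/ before /n/ → [n] (total assimilation)
After rule 1: ilifegg+ebfanna
Rule 2: /a/ before nasal /n/ → [ã]

[ilifegg+ebfãnna]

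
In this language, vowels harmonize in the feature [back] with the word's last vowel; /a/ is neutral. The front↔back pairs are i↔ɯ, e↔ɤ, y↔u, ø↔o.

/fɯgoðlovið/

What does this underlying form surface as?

/ɯ/ harmonizes with /i/ ([-back]) → [i]
/o/ harmonizes with /i/ ([-back]) → [ø]
/o/ harmonizes with /i/ ([-back]) → [ø]

[figøðløvið]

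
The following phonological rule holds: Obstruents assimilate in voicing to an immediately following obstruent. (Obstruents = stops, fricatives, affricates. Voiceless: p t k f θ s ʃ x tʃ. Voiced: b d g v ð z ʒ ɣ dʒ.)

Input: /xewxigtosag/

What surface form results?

[xewxiktosag]

/g/ before /t/ (voiceless) → [k]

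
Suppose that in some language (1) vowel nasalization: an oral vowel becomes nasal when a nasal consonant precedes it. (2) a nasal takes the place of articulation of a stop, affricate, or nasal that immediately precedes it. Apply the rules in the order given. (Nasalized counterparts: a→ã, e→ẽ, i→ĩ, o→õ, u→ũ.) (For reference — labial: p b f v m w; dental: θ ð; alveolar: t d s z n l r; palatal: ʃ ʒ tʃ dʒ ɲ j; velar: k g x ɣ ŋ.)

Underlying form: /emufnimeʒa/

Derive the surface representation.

[emũfnĩmẽʒa]

Rule 1: /u/ after nasal /m/ → [ũ]
Rule 1: /i/ after nasal /n/ → [ĩ]
Rule 1: /e/ after nasal /m/ → [ẽ]
After rule 1: emũfnĩmẽʒa
Rule 2: no segment meets the rule's conditions; no change.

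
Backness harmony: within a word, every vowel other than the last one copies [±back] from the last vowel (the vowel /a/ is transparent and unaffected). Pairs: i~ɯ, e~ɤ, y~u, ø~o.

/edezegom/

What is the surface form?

[ɤdɤzɤgom]

/e/ harmonizes with /o/ ([+back]) → [ɤ]
/e/ harmonizes with /o/ ([+back]) → [ɤ]
/e/ harmonizes with /o/ ([+back]) → [ɤ]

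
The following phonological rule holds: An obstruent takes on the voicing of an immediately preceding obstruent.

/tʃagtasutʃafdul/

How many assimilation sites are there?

2

/t/ after /g/ (voiced) → [d]
/d/ after /f/ (voiceless) → [t]
2 segments change.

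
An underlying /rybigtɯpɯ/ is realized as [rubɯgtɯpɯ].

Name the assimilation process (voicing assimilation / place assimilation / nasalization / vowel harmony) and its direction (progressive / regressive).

/y/→[u] /i/→[ɯ].
Vowels agree with the last vowel, so the harmony is regressive.

vowel harmony, regressive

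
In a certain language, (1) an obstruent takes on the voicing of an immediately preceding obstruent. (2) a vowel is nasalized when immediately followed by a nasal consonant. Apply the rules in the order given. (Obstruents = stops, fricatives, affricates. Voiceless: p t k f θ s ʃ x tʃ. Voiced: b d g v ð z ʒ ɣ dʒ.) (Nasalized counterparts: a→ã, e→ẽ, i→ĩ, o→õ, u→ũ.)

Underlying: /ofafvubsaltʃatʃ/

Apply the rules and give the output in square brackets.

[ofaffubzaltʃatʃ]

Rule 1: /v/ after /f/ (voiceless) → [f]
Rule 1: /s/ after /b/ (voiced) → [z]
After rule 1: ofaffubzaltʃatʃ
Rule 2: no segment meets the rule's conditions; no change.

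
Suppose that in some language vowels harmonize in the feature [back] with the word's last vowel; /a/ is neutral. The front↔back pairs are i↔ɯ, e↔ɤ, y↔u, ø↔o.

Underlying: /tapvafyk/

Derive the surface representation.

no segment meets the rule's conditions; no change.

[tapvafyk]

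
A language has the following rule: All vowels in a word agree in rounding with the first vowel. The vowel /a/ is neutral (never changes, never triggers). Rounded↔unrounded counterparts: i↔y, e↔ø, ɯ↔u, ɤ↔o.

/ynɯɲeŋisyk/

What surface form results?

[ynuɲøŋysyk]

/ɯ/ harmonizes with /y/ ([+round]) → [u]
/e/ harmonizes with /y/ ([+round]) → [ø]
/i/ harmonizes with /y/ ([+round]) → [y]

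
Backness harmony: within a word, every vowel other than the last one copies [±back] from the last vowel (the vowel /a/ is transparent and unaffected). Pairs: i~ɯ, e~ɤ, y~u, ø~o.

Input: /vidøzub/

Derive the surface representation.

/i/ harmonizes with /u/ ([+back]) → [ɯ]
/ø/ harmonizes with /u/ ([+back]) → [o]

[vɯdozub]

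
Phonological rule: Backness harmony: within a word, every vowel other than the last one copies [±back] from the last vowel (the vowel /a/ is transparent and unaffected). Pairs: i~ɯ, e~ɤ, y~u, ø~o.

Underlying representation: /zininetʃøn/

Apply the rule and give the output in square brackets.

[zininetʃøn]

no segment meets the rule's conditions; no change.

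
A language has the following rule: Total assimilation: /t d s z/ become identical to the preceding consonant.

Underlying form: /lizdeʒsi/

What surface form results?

/d/ after /z/ → [z] (total assimilation)
/s/ after /ʒ/ → [ʒ] (total assimilation)

[lizzeʒʒi]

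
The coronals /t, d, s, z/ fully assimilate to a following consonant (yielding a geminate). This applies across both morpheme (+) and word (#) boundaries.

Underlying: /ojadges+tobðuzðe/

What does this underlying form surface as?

/d/ before /g/ → [g] (total assimilation)
/s/ before /t/ → [t] (total assimilation)
/z/ before /ð/ → [ð] (total assimilation)

[ojagget+tobðuððe]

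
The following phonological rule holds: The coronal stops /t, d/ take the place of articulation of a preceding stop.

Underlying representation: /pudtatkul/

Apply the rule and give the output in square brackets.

[pudtatkul]

no segment meets the rule's conditions; no change.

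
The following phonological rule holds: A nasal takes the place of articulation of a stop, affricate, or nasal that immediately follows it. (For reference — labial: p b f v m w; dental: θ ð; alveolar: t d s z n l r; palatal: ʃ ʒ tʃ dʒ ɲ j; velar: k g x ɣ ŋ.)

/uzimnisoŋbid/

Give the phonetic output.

/m/ before /n/ (alveolar) → [n]
/ŋ/ before /b/ (labial) → [m]

[uzinnisombid]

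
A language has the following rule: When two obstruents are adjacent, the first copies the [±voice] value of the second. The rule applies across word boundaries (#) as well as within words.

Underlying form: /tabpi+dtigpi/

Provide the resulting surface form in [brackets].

/b/ before /p/ (voiceless) → [p]
/d/ before /t/ (voiceless) → [t]
/g/ before /p/ (voiceless) → [k]

[tappi+ttikpi]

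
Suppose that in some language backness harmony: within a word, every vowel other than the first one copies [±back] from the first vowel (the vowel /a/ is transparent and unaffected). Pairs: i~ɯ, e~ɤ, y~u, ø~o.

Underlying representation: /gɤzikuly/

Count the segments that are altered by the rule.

2

/i/ harmonizes with /ɤ/ ([+back]) → [ɯ]
/y/ harmonizes with /ɤ/ ([+back]) → [u]
2 segments change.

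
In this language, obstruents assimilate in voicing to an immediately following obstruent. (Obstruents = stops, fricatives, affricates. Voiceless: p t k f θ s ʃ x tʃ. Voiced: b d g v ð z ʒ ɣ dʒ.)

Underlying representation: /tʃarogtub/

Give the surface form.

/g/ before /t/ (voiceless) → [k]

[tʃaroktub]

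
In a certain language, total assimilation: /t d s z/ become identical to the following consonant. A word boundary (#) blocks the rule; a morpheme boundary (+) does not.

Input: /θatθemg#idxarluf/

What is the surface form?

/t/ before /θ/ → [θ] (total assimilation)
/d/ before /x/ → [x] (total assimilation)

[θaθθemg#ixxarluf]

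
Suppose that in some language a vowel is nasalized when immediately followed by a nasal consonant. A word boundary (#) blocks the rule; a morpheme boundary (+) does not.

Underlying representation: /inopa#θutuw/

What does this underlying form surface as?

[ĩnopa#θutuw]

/i/ before nasal /n/ → [ĩ]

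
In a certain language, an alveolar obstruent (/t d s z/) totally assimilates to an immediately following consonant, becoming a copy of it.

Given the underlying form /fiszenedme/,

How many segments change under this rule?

/s/ before /z/ → [z] (total assimilation)
/d/ before /m/ → [m] (total assimilation)
2 segments change.

2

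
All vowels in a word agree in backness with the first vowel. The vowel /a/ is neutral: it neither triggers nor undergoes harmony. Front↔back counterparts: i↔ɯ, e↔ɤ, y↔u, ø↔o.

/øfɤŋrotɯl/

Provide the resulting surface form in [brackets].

[øfeŋrøtil]

/ɤ/ harmonizes with /ø/ ([-back]) → [e]
/o/ harmonizes with /ø/ ([-back]) → [ø]
/ɯ/ harmonizes with /ø/ ([-back]) → [i]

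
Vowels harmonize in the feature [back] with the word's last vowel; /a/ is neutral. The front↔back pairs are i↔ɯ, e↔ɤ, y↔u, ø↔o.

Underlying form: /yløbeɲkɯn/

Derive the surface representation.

/y/ harmonizes with /ɯ/ ([+back]) → [u]
/ø/ harmonizes with /ɯ/ ([+back]) → [o]
/e/ harmonizes with /ɯ/ ([+back]) → [ɤ]

[ulobɤɲkɯn]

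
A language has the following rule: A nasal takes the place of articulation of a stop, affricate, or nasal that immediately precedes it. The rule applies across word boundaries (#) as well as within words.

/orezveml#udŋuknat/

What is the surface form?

/ŋ/ after /d/ (alveolar) → [n]
/n/ after /k/ (velar) → [ŋ]

[orezveml#udnukŋat]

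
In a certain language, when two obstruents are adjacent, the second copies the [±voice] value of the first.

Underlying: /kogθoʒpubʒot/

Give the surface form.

[kogðoʒbubʒot]

/θ/ after /g/ (voiced) → [ð]
/p/ after /ʒ/ (voiced) → [b]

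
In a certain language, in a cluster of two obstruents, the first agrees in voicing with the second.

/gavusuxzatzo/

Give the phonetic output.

/x/ before /z/ (voiced) → [ɣ]
/t/ before /z/ (voiced) → [d]

[gavusuɣzadzo]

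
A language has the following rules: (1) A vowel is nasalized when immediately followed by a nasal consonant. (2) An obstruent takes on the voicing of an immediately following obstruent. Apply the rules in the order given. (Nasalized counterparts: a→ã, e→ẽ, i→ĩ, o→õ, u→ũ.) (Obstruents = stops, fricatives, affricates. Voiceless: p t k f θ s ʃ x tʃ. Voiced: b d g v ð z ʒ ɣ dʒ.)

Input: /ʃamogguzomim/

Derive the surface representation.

[ʃãmogguzõmĩm]

Rule 1: /a/ before nasal /m/ → [ã]
Rule 1: /o/ before nasal /m/ → [õ]
Rule 1: /i/ before nasal /m/ → [ĩ]
After rule 1: ʃãmogguzõmĩm
Rule 2: no segment meets the rule's conditions; no change.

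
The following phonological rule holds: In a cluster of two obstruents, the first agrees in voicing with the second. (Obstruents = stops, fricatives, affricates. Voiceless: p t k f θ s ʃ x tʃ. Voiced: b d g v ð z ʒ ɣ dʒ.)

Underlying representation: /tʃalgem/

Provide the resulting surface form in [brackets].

no segment meets the rule's conditions; no change.

[tʃalgem]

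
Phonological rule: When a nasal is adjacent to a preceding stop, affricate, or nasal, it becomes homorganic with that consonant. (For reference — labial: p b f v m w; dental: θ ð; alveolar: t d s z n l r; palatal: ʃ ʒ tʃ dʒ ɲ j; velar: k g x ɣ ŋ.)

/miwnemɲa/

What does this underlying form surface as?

/ɲ/ after /m/ (labial) → [m]

[miwnemma]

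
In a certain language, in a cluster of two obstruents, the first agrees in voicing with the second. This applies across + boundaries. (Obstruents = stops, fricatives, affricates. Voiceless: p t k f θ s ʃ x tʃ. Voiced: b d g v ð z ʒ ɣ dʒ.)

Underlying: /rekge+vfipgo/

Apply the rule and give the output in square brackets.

/k/ before /g/ (voiced) → [g]
/v/ before /f/ (voiceless) → [f]
/p/ before /g/ (voiced) → [b]

[regge+ffibgo]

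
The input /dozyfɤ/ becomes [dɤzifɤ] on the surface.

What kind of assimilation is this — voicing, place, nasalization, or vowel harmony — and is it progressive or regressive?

vowel harmony, regressive

/o/→[ɤ] /y/→[i].
Vowels agree with the last vowel, so the harmony is regressive.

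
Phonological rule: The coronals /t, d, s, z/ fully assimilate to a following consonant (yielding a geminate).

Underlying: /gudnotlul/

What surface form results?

[gunnollul]

/d/ before /n/ → [n] (total assimilation)
/t/ before /l/ → [l] (total assimilation)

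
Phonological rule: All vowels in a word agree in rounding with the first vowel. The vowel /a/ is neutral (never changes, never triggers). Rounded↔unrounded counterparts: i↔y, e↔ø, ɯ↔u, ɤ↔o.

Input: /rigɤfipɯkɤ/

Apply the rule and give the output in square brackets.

no segment meets the rule's conditions; no change.

[rigɤfipɯkɤ]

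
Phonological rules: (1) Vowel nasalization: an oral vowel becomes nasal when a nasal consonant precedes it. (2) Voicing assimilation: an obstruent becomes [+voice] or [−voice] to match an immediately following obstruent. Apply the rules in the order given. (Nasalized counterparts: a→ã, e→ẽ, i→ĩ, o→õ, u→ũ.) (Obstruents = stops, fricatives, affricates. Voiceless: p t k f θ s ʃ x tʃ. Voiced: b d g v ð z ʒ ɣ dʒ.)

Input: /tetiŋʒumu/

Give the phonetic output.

Rule 1: /u/ after nasal /m/ → [ũ]
After rule 1: tetiŋʒumũ
Rule 2: no segment meets the rule's conditions; no change.

[tetiŋʒumũ]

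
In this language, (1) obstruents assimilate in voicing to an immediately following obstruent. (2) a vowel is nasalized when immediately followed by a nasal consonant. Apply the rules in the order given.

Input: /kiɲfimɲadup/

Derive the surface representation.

[kĩɲfĩmɲadup]

Rule 1: no segment meets the rule's conditions; no change.
After rule 1: kiɲfimɲadup
Rule 2: /i/ before nasal /ɲ/ → [ĩ]
Rule 2: /i/ before nasal /m/ → [ĩ]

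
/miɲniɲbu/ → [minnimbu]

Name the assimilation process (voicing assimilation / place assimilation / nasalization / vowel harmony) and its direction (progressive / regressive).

place assimilation, regressive

/ɲ/→[n] /ɲ/→[m].
Each target copies a feature from the following segment, so the direction is regressive.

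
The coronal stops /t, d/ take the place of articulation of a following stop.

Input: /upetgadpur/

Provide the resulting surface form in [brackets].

[upekgabpur]

/t/ before /g/ (velar) → [k]
/d/ before /p/ (labial) → [b]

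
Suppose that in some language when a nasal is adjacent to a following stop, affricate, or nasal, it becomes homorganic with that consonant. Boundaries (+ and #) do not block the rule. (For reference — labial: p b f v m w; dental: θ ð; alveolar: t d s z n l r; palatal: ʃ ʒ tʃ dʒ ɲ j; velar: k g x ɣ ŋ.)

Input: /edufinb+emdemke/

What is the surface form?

/n/ before /b/ (labial) → [m]
/m/ before /d/ (alveolar) → [n]
/m/ before /k/ (velar) → [ŋ]

[edufimb+endeŋke]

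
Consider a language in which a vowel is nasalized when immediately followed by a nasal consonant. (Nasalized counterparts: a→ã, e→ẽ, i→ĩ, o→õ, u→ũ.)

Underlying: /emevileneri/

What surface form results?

[ẽmevilẽneri]

/e/ before nasal /m/ → [ẽ]
/e/ before nasal /n/ → [ẽ]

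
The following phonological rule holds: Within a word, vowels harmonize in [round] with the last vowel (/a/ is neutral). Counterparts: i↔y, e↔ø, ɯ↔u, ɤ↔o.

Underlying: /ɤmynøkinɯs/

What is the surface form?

[ɤminekinɯs]

/y/ harmonizes with /ɯ/ ([-round]) → [i]
/ø/ harmonizes with /ɯ/ ([-round]) → [e]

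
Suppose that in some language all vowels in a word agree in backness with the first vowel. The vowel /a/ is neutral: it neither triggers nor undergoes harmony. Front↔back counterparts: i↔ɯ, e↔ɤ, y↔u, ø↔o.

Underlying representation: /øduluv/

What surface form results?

/u/ harmonizes with /ø/ ([-back]) → [y]
/u/ harmonizes with /ø/ ([-back]) → [y]

[ødylyv]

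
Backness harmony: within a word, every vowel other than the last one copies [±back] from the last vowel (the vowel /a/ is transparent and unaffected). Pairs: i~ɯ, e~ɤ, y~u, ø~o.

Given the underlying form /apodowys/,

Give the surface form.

[apødøwys]

/o/ harmonizes with /y/ ([-back]) → [ø]
/o/ harmonizes with /y/ ([-back]) → [ø]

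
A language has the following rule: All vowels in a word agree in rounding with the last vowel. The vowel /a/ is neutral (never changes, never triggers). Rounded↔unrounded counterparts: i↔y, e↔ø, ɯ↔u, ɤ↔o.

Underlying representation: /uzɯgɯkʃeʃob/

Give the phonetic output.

/ɯ/ harmonizes with /o/ ([+round]) → [u]
/ɯ/ harmonizes with /o/ ([+round]) → [u]
/e/ harmonizes with /o/ ([+round]) → [ø]

[uzugukʃøʃob]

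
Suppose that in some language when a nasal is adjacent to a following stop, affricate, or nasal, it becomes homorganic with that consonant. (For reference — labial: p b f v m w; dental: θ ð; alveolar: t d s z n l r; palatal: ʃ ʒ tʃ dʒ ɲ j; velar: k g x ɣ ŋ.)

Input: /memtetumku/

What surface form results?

[mentetuŋku]

/m/ before /t/ (alveolar) → [n]
/m/ before /k/ (velar) → [ŋ]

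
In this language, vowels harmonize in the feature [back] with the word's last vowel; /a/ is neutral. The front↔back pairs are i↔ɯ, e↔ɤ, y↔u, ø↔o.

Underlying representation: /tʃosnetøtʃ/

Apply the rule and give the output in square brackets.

/o/ harmonizes with /ø/ ([-back]) → [ø]

[tʃøsnetøtʃ]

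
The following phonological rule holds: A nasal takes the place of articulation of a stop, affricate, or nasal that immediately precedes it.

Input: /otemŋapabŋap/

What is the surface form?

/ŋ/ after /m/ (labial) → [m]
/ŋ/ after /b/ (labial) → [m]

[otemmapabmap]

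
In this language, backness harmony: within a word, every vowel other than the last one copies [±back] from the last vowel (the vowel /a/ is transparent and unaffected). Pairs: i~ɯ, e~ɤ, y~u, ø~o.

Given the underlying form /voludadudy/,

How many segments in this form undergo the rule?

3

/o/ harmonizes with /y/ ([-back]) → [ø]
/u/ harmonizes with /y/ ([-back]) → [y]
/u/ harmonizes with /y/ ([-back]) → [y]
3 segments change.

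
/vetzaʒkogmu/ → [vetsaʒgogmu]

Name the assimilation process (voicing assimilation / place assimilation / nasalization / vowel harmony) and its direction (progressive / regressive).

voicing assimilation, progressive

/z/→[s] /k/→[g].
Each target copies a feature from the preceding segment, so the direction is progressive.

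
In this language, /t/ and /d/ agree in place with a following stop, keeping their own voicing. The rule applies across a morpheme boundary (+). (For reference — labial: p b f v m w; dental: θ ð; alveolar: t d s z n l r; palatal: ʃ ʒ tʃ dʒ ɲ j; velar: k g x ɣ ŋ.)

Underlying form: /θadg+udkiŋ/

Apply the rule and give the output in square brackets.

[θagg+ugkiŋ]

/d/ before /g/ (velar) → [g]
/d/ before /k/ (velar) → [g]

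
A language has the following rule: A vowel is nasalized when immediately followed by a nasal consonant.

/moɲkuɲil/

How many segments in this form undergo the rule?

/o/ before nasal /ɲ/ → [õ]
/u/ before nasal /ɲ/ → [ũ]
2 segments change.

2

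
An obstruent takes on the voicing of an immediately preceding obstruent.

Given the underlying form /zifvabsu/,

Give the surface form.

[ziffabzu]

/v/ after /f/ (voiceless) → [f]
/s/ after /b/ (voiced) → [z]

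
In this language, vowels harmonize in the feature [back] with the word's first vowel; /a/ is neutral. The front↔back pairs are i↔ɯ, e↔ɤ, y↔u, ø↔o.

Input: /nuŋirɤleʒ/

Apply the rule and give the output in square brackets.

[nuŋɯrɤlɤʒ]

/i/ harmonizes with /u/ ([+back]) → [ɯ]
/e/ harmonizes with /u/ ([+back]) → [ɤ]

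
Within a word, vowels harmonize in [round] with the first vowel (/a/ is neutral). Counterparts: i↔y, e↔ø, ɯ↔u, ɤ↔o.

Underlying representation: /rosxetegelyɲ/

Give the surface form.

/e/ harmonizes with /o/ ([+round]) → [ø]
/e/ harmonizes with /o/ ([+round]) → [ø]
/e/ harmonizes with /o/ ([+round]) → [ø]

[rosxøtøgølyɲ]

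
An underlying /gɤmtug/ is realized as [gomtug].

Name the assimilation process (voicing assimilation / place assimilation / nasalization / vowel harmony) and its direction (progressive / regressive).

vowel harmony, regressive

/ɤ/→[o].
Vowels agree with the last vowel, so the harmony is regressive.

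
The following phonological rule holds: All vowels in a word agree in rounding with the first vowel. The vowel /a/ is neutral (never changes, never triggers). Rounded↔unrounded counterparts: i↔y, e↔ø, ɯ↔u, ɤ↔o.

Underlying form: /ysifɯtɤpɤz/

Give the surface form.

[ysyfutopoz]

/i/ harmonizes with /y/ ([+round]) → [y]
/ɯ/ harmonizes with /y/ ([+round]) → [u]
/ɤ/ harmonizes with /y/ ([+round]) → [o]
/ɤ/ harmonizes with /y/ ([+round]) → [o]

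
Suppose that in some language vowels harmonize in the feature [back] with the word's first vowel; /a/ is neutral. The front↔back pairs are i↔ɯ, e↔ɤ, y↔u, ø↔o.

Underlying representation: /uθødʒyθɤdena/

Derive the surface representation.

[uθodʒuθɤdɤna]

/ø/ harmonizes with /u/ ([+back]) → [o]
/y/ harmonizes with /u/ ([+back]) → [u]
/e/ harmonizes with /u/ ([+back]) → [ɤ]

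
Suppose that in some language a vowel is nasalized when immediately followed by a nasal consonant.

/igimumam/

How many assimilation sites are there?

/i/ before nasal /m/ → [ĩ]
/u/ before nasal /m/ → [ũ]
/a/ before nasal /m/ → [ã]
3 segments change.

3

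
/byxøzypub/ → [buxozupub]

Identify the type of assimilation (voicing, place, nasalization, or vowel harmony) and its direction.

vowel harmony, regressive

/y/→[u] /ø/→[o] /y/→[u].
Vowels agree with the last vowel, so the harmony is regressive.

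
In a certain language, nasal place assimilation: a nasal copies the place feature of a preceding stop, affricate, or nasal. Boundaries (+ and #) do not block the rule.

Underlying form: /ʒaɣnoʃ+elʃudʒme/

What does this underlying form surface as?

/m/ after /dʒ/ (palatal) → [ɲ]

[ʒaɣnoʃ+elʃudʒɲe]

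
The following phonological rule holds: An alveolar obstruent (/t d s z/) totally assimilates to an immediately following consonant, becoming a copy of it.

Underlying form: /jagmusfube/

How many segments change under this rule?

1

/s/ before /f/ → [f] (total assimilation)
1 segment changes.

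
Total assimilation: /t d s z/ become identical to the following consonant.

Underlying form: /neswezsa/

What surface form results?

[newwessa]

/s/ before /w/ → [w] (total assimilation)
/z/ before /s/ → [s] (total assimilation)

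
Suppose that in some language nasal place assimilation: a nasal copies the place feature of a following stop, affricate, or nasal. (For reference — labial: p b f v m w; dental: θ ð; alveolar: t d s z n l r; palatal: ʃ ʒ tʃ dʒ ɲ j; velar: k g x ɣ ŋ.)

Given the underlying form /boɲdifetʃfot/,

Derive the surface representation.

[bondifetʃfot]

/ɲ/ before /d/ (alveolar) → [n]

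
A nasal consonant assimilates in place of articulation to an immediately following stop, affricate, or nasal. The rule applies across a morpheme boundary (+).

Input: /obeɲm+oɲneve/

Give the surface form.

/ɲ/ before /m/ (labial) → [m]
/ɲ/ before /n/ (alveolar) → [n]

[obemm+onneve]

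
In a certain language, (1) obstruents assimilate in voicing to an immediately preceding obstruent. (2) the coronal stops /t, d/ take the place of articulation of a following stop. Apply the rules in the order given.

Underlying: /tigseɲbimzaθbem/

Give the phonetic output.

Rule 1: /s/ after /g/ (voiced) → [z]
Rule 1: /b/ after /θ/ (voiceless) → [p]
After rule 1: tigzeɲbimzaθpem
Rule 2: no segment meets the rule's conditions; no change.

[tigzeɲbimzaθpem]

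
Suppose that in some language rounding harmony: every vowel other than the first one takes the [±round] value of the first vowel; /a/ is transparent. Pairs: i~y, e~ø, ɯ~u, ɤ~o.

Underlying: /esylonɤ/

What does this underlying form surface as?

[esilɤnɤ]

/y/ harmonizes with /e/ ([-round]) → [i]
/o/ harmonizes with /e/ ([-round]) → [ɤ]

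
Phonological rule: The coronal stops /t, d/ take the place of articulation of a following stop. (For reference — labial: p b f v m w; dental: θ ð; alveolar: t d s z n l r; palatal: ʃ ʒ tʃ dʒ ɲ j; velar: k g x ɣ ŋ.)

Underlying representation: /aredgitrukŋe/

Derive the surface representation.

[areggitrukŋe]

/d/ before /g/ (velar) → [g]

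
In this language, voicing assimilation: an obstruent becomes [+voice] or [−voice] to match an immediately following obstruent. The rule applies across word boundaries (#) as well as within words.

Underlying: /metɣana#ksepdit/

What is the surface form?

/t/ before /ɣ/ (voiced) → [d]
/p/ before /d/ (voiced) → [b]

[medɣana#ksebdit]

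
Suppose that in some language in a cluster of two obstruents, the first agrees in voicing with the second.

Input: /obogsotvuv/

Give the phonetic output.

/g/ before /s/ (voiceless) → [k]
/t/ before /v/ (voiced) → [d]

[oboksodvuv]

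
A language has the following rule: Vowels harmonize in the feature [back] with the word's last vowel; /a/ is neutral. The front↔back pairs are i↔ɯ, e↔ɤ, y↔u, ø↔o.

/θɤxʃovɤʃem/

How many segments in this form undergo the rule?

/ɤ/ harmonizes with /e/ ([-back]) → [e]
/o/ harmonizes with /e/ ([-back]) → [ø]
/ɤ/ harmonizes with /e/ ([-back]) → [e]
3 segments change.

3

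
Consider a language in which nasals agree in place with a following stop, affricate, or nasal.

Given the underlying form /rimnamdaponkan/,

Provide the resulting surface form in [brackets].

[rinnandapoŋkan]

/m/ before /n/ (alveolar) → [n]
/m/ before /d/ (alveolar) → [n]
/n/ before /k/ (velar) → [ŋ]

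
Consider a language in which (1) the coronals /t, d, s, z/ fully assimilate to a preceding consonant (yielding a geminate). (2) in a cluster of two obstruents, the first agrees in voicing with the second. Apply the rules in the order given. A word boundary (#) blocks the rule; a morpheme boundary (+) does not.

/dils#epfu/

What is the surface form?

Rule 1: /s/ after /l/ → [l] (total assimilation)
After rule 1: dill#epfu
Rule 2: no segment meets the rule's conditions; no change.

[dill#epfu]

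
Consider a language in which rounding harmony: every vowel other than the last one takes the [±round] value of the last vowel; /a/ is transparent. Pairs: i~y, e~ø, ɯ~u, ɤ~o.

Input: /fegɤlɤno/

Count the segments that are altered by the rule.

/e/ harmonizes with /o/ ([+round]) → [ø]
/ɤ/ harmonizes with /o/ ([+round]) → [o]
/ɤ/ harmonizes with /o/ ([+round]) → [o]
3 segments change.

3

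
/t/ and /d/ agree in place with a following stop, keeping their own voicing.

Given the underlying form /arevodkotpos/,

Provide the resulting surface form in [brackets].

/d/ before /k/ (velar) → [g]
/t/ before /p/ (labial) → [p]

[arevogkoppos]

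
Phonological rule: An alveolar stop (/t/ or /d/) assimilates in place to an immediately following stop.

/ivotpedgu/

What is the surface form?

[ivoppeggu]

/t/ before /p/ (labial) → [p]
/d/ before /g/ (velar) → [g]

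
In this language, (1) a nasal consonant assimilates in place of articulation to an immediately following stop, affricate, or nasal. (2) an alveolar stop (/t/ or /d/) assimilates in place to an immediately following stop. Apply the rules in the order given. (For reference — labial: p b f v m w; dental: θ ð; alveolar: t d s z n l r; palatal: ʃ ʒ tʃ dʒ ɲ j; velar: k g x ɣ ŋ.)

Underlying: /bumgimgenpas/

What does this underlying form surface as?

[buŋgiŋgempas]

Rule 1: /m/ before /g/ (velar) → [ŋ]
Rule 1: /m/ before /g/ (velar) → [ŋ]
Rule 1: /n/ before /p/ (labial) → [m]
After rule 1: buŋgiŋgempas
Rule 2: no segment meets the rule's conditions; no change.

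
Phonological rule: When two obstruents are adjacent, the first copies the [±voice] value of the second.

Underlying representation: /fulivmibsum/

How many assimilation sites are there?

/b/ before /s/ (voiceless) → [p]
1 segment changes.

1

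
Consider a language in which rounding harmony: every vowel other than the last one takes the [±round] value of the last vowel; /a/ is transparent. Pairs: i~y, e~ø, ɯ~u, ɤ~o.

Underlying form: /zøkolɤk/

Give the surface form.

[zekɤlɤk]

/ø/ harmonizes with /ɤ/ ([-round]) → [e]
/o/ harmonizes with /ɤ/ ([-round]) → [ɤ]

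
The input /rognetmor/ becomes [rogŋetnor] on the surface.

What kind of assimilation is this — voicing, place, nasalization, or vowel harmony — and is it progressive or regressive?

/n/→[ŋ] /m/→[n].
Each target copies a feature from the preceding segment, so the direction is progressive.

place assimilation, progressive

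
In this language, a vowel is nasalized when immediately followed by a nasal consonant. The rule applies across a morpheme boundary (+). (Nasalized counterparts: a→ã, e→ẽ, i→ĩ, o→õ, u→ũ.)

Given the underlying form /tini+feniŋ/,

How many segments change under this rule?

/i/ before nasal /n/ → [ĩ]
/e/ before nasal /n/ → [ẽ]
/i/ before nasal /ŋ/ → [ĩ]
3 segments change.

3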